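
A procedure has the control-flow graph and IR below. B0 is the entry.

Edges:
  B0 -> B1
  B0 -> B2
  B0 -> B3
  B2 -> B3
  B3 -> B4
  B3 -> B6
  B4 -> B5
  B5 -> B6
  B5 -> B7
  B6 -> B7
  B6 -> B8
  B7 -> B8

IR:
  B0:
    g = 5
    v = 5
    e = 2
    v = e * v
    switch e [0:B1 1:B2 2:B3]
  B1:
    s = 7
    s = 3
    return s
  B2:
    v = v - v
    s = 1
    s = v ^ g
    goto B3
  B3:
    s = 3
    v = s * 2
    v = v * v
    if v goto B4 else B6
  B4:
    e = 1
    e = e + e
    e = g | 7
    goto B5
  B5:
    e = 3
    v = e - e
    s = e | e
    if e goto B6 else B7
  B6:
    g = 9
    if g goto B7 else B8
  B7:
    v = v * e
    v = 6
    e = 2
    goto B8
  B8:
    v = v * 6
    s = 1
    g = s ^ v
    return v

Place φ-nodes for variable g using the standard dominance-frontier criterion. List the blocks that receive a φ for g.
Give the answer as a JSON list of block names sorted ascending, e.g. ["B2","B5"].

Answer: ["B7", "B8"]

Analysis:
idom tree: B1←B0 B2←B0 B3←B0 B4←B3 B5←B4 B6←B3 B7←B3 B8←B3
Join-block Dom:
  B3: preds {B0,B2}: {B0} ∩ {B0,B2} = {B0}; idom=B0
  B6: preds {B3,B5}: {B0,B3} ∩ {B0,B3,B4,B5} = {B0,B3}; idom=B3
  B7: preds {B5,B6}: {B0,B3,B4,B5} ∩ {B0,B3,B6} = {B0,B3}; idom=B3
  B8: preds {B6,B7}: {B0,B3,B6} ∩ {B0,B3,B7} = {B0,B3}; idom=B3

Frontier:
  join B3 pred B0: · stop@B0
  join B3 pred B2: B2 stop@B0
  join B6 pred B3: · stop@B3
  join B6 pred B5: B5→B4 stop@B3
  join B7 pred B5: B5→B4 stop@B3
  join B7 pred B6: B6 stop@B3
  join B8 pred B6: B6 stop@B3
  join B8 pred B7: B7 stop@B3
  DF(B0)=∅
  DF(B1)=∅
  DF(B2)={B3}
  DF(B3)=∅
  DF(B4)={B6,B7}
  DF(B5)={B6,B7}
  DF(B6)={B7,B8}
  DF(B7)={B8}
  DF(B8)=∅

φ for g: defs {B0,B6,B8}
  DF⁺ = {B7,B8}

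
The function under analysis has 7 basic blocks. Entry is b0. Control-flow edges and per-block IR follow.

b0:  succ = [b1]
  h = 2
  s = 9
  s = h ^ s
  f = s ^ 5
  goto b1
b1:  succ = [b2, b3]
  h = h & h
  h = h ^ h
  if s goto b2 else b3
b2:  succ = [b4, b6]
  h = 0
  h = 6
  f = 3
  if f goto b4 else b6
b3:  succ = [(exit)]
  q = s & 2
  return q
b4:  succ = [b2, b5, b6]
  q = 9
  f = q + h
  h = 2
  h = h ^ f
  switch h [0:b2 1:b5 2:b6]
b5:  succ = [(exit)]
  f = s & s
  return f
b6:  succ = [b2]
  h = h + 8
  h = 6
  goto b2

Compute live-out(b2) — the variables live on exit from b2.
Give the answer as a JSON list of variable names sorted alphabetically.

Block summaries:
  b0 def {f,h,s} use ∅
  b1 def {h} use {h,s}
  b2 def {f,h} use ∅
  b3 def {q} use {s}
  b4 def {f,h,q} use {h}
  b5 def {f} use {s}
  b6 def {h} use {h}

Liveness:
  b0: in=∅ out={h,s}
  b1: in={h,s} out={s}
  b2: in={s} out={h,s}
  b3: in={s} out=∅
  b4: in={h,s} out={h,s}
  b5: in={s} out=∅
  b6: in={h,s} out={s}

live-out(b2) = ["h", "s"]

Answer: ["h", "s"]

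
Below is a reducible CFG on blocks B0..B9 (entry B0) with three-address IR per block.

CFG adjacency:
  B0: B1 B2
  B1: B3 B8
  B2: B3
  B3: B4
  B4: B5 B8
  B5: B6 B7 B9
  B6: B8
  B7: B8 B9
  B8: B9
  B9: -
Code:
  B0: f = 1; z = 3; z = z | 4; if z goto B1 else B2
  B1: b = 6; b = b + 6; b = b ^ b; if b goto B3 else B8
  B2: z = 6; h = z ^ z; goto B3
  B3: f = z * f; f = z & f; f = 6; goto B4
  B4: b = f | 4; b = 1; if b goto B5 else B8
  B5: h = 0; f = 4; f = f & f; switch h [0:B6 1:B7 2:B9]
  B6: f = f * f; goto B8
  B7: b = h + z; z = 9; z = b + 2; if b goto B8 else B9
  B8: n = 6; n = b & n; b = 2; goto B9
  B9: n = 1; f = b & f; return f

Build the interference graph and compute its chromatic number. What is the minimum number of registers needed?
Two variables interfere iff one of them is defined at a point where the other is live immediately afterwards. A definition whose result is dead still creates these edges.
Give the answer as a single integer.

Answer: 4

Derivation:
Block summaries:
  B0: def={f,z} ue=∅
  B1: def={b} ue=∅
  B2: def={h,z} ue=∅
  B3: def={f} ue={f,z}
  B4: def={b} ue={f}
  B5: def={f,h} ue=∅
  B6: def={f} ue={f}
  B7: def={b,z} ue={h,z}
  B8: def={b,n} ue={b}
  B9: def={f,n} ue={b,f}

Backward fixpoint:
  B0 li=∅ lo={f,z}
  B1 li={f,z} lo={b,f,z}
  B2 li={f} lo={f,z}
  B3 li={f,z} lo={f,z}
  B4 li={f,z} lo={b,f,z}
  B5 li={b,z} lo={b,f,h,z}
  B6 li={b,f} lo={b,f}
  B7 li={f,h,z} lo={b,f}
  B8 li={b,f} lo={b,f}
  B9 li={b,f} lo=∅

Conflict graph:
  b — {f,h,n,z}
  f — {b,h,n,z}
  h — {b,f,z}
  n — {b,f}
  z — {b,f,h}

Colouring:
  lower bound: {b,f,h,z} mutually conflict ⇒ χ ≥ 4
  4-colouring: r0={b}  r1={f}  r2={h,n}  r3={z}
  χ = 4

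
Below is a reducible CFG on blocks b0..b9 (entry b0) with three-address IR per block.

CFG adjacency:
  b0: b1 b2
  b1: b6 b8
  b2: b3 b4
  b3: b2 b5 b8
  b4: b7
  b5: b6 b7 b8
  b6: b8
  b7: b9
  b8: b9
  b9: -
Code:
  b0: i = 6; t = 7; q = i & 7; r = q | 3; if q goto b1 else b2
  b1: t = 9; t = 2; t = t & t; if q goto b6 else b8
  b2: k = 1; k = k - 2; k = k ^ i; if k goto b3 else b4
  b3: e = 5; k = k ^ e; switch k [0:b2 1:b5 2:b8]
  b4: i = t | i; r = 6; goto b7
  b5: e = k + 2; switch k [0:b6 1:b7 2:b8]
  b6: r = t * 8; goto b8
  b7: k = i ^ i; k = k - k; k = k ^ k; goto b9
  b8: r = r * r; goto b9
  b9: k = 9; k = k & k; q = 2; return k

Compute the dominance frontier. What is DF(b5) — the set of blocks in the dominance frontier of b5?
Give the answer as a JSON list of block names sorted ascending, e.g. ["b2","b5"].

idom tree: b1←b0 b2←b0 b3←b2 b4←b2 b5←b3 b6←b0 b7←b2 b8←b0 b9←b0
Dom∩ at merges:
  b2: preds {b0,b3}: {b0} ∩ {b0,b2,b3} = {b0}; idom=b0
  b6: preds {b1,b5}: {b0,b1} ∩ {b0,b2,b3,b5} = {b0}; idom=b0
  b7: preds {b4,b5}: {b0,b2,b4} ∩ {b0,b2,b3,b5} = {b0,b2}; idom=b2
  b8: preds {b1,b3,b5,b6}: {b0,b1} ∩ {b0,b2,b3} ∩ {b0,b2,b3,b5} ∩ {b0,b6} = {b0}; idom=b0
  b9: preds {b7,b8}: {b0,b2,b7} ∩ {b0,b8} = {b0}; idom=b0

DF derivation:
  b2←b0: walk · to b0
  b2←b3: walk b3→b2 to b0
  b6←b1: walk b1 to b0
  b6←b5: walk b5→b3→b2 to b0
  b7←b4: walk b4 to b2
  b7←b5: walk b5→b3 to b2
  b8←b1: walk b1 to b0
  b8←b3: walk b3→b2 to b0
  b8←b5: walk b5→b3→b2 to b0
  b8←b6: walk b6 to b0
  b9←b7: walk b7→b2 to b0
  b9←b8: walk b8 to b0
  b0: DF=∅
  b1: DF={b6,b8}
  b2: DF={b2,b6,b8,b9}
  b3: DF={b2,b6,b7,b8}
  b4: DF={b7}
  b5: DF={b6,b7,b8}
  b6: DF={b8}
  b7: DF={b9}
  b8: DF={b9}
  b9: DF=∅

DF(b5) = ["b6", "b7", "b8"]

Answer: ["b6", "b7", "b8"]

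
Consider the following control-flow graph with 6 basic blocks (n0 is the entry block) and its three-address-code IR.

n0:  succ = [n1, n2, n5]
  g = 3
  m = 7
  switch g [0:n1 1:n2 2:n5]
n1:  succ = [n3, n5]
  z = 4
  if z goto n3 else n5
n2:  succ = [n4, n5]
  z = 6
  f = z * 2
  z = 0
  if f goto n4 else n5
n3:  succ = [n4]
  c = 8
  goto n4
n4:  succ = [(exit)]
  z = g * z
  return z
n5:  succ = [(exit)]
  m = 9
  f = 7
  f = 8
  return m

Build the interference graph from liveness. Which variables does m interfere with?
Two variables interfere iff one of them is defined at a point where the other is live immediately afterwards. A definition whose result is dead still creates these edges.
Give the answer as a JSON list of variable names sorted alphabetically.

Answer: ["f", "g"]

Working:
Per-block:
  n0 def {g,m} use ∅
  n1 def {z} use ∅
  n2 def {f,z} use ∅
  n3 def {c} use ∅
  n4 def {z} use {g,z}
  n5 def {f,m} use ∅

Liveness:
  live n0: ∅→{g}
  live n1: {g}→{g,z}
  live n2: {g}→{g,z}
  live n3: {g,z}→{g,z}
  live n4: {g,z}→∅
  live n5: ∅→∅

Interfere edges:
  c — {g,z}
  f — {g,m,z}
  g — {c,f,m,z}
  m — {f,g}
  z — {c,f,g}

N(m) = ["f", "g"]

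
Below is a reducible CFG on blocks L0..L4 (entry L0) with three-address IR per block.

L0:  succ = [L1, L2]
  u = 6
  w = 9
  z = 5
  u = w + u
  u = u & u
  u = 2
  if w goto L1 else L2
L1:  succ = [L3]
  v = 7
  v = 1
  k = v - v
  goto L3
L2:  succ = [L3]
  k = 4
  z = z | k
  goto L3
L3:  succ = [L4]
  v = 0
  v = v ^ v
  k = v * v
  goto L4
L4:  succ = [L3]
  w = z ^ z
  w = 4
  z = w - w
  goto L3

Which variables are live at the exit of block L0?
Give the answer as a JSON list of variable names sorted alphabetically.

def/use:
  L0: {u,w,z} / ∅
  L1: {k,v} / ∅
  L2: {k,z} / {z}
  L3: {k,v} / ∅
  L4: {w,z} / {z}

Live sets:
  L0 li=∅ lo={z}
  L1 li={z} lo={z}
  L2 li={z} lo={z}
  L3 li={z} lo={z}
  L4 li={z} lo={z}

live-out(L0) = ["z"]

Answer: ["z"]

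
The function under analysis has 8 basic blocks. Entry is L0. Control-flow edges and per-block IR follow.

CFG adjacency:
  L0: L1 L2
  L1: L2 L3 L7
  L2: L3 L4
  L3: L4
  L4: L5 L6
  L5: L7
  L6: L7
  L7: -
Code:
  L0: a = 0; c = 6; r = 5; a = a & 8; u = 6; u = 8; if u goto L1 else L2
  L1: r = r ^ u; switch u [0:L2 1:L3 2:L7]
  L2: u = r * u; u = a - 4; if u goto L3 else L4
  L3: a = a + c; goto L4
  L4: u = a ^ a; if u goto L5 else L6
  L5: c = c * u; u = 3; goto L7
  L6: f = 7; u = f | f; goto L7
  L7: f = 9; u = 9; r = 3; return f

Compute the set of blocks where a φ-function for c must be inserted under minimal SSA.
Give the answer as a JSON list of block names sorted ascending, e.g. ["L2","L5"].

Answer: ["L7"]

Analysis:
idom tree: L1←L0 L2←L0 L3←L0 L4←L0 L5←L4 L6←L4 L7←L0
Join-block Dom:
  L2: preds {L0,L1}: {L0} ∩ {L0,L1} = {L0}; idom=L0
  L3: preds {L1,L2}: {L0,L1} ∩ {L0,L2} = {L0}; idom=L0
  L4: preds {L2,L3}: {L0,L2} ∩ {L0,L3} = {L0}; idom=L0
  L7: preds {L1,L5,L6}: {L0,L1} ∩ {L0,L4,L5} ∩ {L0,L4,L6} = {L0}; idom=L0

Frontier:
  L2←L0: walk · to L0
  L2←L1: walk L1 to L0
  L3←L1: walk L1 to L0
  L3←L2: walk L2 to L0
  L4←L2: walk L2 to L0
  L4←L3: walk L3 to L0
  L7←L1: walk L1 to L0
  L7←L5: walk L5→L4 to L0
  L7←L6: walk L6→L4 to L0
  L0: DF=∅
  L1: DF={L2,L3,L7}
  L2: DF={L3,L4}
  L3: DF={L4}
  L4: DF={L7}
  L5: DF={L7}
  L6: DF={L7}
  L7: DF=∅

φ for c: defs {L0,L5}
  DF⁺ = {L7}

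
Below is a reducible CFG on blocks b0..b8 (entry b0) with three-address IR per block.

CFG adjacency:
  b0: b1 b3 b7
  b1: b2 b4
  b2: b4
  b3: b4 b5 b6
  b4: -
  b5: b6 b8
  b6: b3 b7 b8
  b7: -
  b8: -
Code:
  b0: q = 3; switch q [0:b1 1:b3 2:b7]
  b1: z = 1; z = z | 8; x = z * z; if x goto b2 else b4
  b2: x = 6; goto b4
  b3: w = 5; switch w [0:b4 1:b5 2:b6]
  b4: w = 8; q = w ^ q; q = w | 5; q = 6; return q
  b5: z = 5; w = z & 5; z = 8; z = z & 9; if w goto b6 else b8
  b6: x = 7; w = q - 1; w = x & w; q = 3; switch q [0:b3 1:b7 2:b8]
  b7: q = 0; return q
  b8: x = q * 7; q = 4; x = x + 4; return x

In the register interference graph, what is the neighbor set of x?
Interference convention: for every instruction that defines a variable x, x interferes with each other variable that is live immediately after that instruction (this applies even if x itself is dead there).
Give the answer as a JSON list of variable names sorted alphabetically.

Answer: ["q", "w"]

Derivation:
Block summaries:
  b0: def={q} ue=∅
  b1: def={x,z} ue=∅
  b2: def={x} ue=∅
  b3: def={w} ue=∅
  b4: def={q,w} ue={q}
  b5: def={w,z} ue=∅
  b6: def={q,w,x} ue={q}
  b7: def={q} ue=∅
  b8: def={q,x} ue={q}

Liveness:
  live b0: ∅→{q}
  live b1: {q}→{q}
  live b2: {q}→{q}
  live b3: {q}→{q}
  live b4: {q}→∅
  live b5: {q}→{q}
  live b6: {q}→{q}
  live b7: ∅→∅
  live b8: {q}→∅

Conflict graph:
  q↔{w,x,z}
  w↔{q,x,z}
  x↔{q,w}
  z↔{q,w}

N(x) = ["q", "w"]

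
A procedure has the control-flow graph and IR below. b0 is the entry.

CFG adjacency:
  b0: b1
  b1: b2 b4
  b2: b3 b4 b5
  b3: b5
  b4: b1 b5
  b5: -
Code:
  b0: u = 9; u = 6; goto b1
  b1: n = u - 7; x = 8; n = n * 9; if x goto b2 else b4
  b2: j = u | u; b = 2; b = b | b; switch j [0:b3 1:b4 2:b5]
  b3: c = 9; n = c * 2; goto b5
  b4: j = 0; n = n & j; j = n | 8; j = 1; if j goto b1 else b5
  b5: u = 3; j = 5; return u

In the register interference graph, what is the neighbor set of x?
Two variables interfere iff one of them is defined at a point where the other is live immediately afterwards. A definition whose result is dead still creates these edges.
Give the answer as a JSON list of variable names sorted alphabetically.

Per-block:
  b0: {u} / ∅
  b1: {n,x} / {u}
  b2: {b,j} / {u}
  b3: {c,n} / ∅
  b4: {j,n} / {n}
  b5: {j,u} / ∅

Liveness:
  b0: in=∅ out={u}
  b1: in={u} out={n,u}
  b2: in={n,u} out={n,u}
  b3: in=∅ out=∅
  b4: in={n,u} out={u}
  b5: in=∅ out=∅

Interference:
  b: {j,n,u}
  c: ∅
  j: {b,n,u}
  n: {b,j,u,x}
  u: {b,j,n,x}
  x: {n,u}

N(x) = ["n", "u"]

Answer: ["n", "u"]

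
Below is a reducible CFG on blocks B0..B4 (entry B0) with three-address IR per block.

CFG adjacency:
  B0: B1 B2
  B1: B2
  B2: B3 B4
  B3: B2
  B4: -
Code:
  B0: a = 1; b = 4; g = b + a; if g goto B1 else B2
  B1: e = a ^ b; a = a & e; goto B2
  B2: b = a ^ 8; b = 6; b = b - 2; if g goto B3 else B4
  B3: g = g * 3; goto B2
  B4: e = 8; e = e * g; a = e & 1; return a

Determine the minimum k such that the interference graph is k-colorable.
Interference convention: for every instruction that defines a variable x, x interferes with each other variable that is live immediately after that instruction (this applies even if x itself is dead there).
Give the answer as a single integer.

Answer: 3

Derivation:
Block summaries:
  B0: def={a,b,g} ue=∅
  B1: def={a,e} ue={a,b}
  B2: def={b} ue={a,g}
  B3: def={g} ue={g}
  B4: def={a,e} ue={g}

Backward fixpoint:
  B0: in=∅ out={a,b,g}
  B1: in={a,b,g} out={a,g}
  B2: in={a,g} out={a,g}
  B3: in={a,g} out={a,g}
  B4: in={g} out=∅

Interference:
  a — {b,e,g}
  b — {a,g}
  e — {a,g}
  g — {a,b,e}

Colouring:
  {a,b,g} pairwise interfere (3-clique) ⇒ χ ≥ 3
  assign a→r0 b→r2 e→r2 g→r1 — no edge inside a register ⇒ χ ≤ 3
  χ = 3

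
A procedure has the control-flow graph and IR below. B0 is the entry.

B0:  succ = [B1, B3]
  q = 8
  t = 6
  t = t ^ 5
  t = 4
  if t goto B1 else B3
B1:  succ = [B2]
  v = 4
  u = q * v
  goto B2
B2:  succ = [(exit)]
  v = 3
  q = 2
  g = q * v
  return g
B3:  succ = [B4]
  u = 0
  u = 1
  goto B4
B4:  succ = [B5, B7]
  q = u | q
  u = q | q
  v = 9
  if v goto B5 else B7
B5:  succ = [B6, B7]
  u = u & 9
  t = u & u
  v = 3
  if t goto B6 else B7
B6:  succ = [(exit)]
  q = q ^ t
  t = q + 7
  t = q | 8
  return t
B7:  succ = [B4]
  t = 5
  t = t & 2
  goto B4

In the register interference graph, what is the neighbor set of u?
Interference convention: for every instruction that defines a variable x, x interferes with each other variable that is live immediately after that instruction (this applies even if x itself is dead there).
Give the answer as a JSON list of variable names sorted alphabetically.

Answer: ["q", "t", "v"]

Derivation:
Per-block:
  B0 def {q,t} use ∅
  B1 def {u,v} use {q}
  B2 def {g,q,v} use ∅
  B3 def {u} use ∅
  B4 def {q,u,v} use {q,u}
  B5 def {t,u,v} use {u}
  B6 def {q,t} use {q,t}
  B7 def {t} use ∅

Live sets:
  live B0: ∅→{q}
  live B1: {q}→∅
  live B2: ∅→∅
  live B3: {q}→{q,u}
  live B4: {q,u}→{q,u}
  live B5: {q,u}→{q,t,u}
  live B6: {q,t}→∅
  live B7: {q,u}→{q,u}

Interference:
  g — ∅
  q — {t,u,v}
  t — {q,u,v}
  u — {q,t,v}
  v — {q,t,u}

N(u) = ["q", "t", "v"]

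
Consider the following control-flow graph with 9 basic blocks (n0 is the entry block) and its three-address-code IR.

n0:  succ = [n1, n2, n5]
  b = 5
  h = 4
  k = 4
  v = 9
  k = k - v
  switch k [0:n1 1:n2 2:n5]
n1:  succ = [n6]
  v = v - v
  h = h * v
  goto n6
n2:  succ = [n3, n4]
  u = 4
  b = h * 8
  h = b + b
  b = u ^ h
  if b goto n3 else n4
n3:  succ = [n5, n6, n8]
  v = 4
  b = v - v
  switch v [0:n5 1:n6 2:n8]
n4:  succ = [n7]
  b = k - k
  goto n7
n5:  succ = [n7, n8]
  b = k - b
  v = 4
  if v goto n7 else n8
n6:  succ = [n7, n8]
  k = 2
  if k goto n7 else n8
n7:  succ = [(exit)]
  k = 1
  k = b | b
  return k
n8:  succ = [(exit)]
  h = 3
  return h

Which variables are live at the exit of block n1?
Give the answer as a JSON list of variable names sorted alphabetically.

Answer: ["b"]

Analysis:
Per-block:
  n0 def {b,h,k,v} use ∅
  n1 def {h,v} use {h,v}
  n2 def {b,h,u} use {h}
  n3 def {b,v} use ∅
  n4 def {b} use {k}
  n5 def {b,v} use {b,k}
  n6 def {k} use ∅
  n7 def {k} use {b}
  n8 def {h} use ∅

Liveness:
  n0 li=∅ lo={b,h,k,v}
  n1 li={b,h,v} lo={b}
  n2 li={h,k} lo={k}
  n3 li={k} lo={b,k}
  n4 li={k} lo={b}
  n5 li={b,k} lo={b}
  n6 li={b} lo={b}
  n7 li={b} lo=∅
  n8 li=∅ lo=∅

live-out(n1) = ["b"]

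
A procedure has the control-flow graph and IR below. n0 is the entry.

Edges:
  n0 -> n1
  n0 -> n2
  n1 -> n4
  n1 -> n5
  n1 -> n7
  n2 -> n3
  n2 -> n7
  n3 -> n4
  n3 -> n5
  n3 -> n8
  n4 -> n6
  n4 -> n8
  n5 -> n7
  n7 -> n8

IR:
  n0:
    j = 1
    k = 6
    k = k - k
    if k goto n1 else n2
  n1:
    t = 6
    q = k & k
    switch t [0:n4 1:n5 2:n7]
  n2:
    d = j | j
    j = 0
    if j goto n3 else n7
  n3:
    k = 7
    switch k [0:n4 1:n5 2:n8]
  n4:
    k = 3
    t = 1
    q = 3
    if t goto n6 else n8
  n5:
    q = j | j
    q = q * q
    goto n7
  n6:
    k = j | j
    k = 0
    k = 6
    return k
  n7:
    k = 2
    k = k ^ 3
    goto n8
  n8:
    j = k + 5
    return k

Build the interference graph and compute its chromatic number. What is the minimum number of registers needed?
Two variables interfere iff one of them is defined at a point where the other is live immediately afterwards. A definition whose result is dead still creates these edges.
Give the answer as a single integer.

Answer: 4

Derivation:
def/use:
  n0 def {j,k} use ∅
  n1 def {q,t} use {k}
  n2 def {d,j} use {j}
  n3 def {k} use ∅
  n4 def {k,q,t} use ∅
  n5 def {q} use {j}
  n6 def {k} use {j}
  n7 def {k} use ∅
  n8 def {j} use {k}

Backward fixpoint:
  n0: in=∅ out={j,k}
  n1: in={j,k} out={j}
  n2: in={j} out={j}
  n3: in={j} out={j,k}
  n4: in={j} out={j,k}
  n5: in={j} out=∅
  n6: in={j} out=∅
  n7: in=∅ out={k}
  n8: in={k} out=∅

Interference:
  d: ∅
  j: {k,q,t}
  k: {j,q,t}
  q: {j,k,t}
  t: {j,k,q}

Chromatic number:
  clique {j,k,q,t} ⇒ need ≥ 4
  4-colouring: R0={d,j}  R1={k}  R2={q}  R3={t}
  χ = 4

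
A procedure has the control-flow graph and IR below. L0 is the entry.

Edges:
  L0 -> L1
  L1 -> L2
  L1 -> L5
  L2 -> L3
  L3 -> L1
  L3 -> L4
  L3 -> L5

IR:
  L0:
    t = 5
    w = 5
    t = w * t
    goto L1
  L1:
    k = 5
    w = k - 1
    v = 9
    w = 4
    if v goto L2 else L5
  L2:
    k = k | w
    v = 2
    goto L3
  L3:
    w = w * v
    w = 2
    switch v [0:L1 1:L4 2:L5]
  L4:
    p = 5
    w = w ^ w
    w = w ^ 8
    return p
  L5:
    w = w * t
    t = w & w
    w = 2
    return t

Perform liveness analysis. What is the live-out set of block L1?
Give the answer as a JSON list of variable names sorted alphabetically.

Answer: ["k", "t", "w"]

Analysis:
def/use:
  L0: def={t,w} ue=∅
  L1: def={k,v,w} ue=∅
  L2: def={k,v} ue={k,w}
  L3: def={w} ue={v,w}
  L4: def={p,w} ue={w}
  L5: def={t,w} ue={t,w}

Backward fixpoint:
  L0 li=∅ lo={t}
  L1 li={t} lo={k,t,w}
  L2 li={k,t,w} lo={t,v,w}
  L3 li={t,v,w} lo={t,w}
  L4 li={w} lo=∅
  L5 li={t,w} lo=∅

live-out(L1) = ["k", "t", "w"]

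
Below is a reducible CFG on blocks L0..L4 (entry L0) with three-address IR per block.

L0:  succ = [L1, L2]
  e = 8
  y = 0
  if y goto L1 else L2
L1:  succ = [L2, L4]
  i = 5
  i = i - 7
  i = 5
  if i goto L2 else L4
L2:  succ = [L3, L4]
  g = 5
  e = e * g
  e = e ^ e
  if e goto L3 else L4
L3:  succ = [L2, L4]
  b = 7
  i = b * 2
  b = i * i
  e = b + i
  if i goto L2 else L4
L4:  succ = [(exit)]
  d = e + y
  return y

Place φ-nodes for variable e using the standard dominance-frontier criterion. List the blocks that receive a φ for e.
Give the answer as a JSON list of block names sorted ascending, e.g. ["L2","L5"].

idom tree: L1←L0 L2←L0 L3←L2 L4←L0
Join-block Dom:
  L2: preds {L0,L1,L3}: {L0} ∩ {L0,L1} ∩ {L0,L2,L3} = {L0}; idom=L0
  L4: preds {L1,L2,L3}: {L0,L1} ∩ {L0,L2} ∩ {L0,L2,L3} = {L0}; idom=L0

Frontier:
  L2←L0: walk · to L0
  L2←L1: walk L1 to L0
  L2←L3: walk L3→L2 to L0
  L4←L1: walk L1 to L0
  L4←L2: walk L2 to L0
  L4←L3: walk L3→L2 to L0
  DF(L0)=∅
  DF(L1)={L2,L4}
  DF(L2)={L2,L4}
  DF(L3)={L2,L4}
  DF(L4)=∅

φ for e: defs {L0,L2,L3}
  DF⁺ = {L2,L4}

Answer: ["L2", "L4"]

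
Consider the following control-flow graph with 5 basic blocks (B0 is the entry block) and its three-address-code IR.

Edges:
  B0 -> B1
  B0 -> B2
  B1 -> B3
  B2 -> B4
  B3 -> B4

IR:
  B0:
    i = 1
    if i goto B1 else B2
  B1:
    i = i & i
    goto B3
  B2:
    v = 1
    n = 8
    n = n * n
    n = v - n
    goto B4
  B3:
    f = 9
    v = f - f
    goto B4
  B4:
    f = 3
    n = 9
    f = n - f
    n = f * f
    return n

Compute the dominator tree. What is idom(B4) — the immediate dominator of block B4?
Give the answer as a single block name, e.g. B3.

Answer: B0

Analysis:
idom tree: B1←B0 B2←B0 B3←B1 B4←B0
Join-block Dom:
  B4: preds {B2,B3}: {B0,B2} ∩ {B0,B1,B3} = {B0}; idom=B0

idom(B4) = B0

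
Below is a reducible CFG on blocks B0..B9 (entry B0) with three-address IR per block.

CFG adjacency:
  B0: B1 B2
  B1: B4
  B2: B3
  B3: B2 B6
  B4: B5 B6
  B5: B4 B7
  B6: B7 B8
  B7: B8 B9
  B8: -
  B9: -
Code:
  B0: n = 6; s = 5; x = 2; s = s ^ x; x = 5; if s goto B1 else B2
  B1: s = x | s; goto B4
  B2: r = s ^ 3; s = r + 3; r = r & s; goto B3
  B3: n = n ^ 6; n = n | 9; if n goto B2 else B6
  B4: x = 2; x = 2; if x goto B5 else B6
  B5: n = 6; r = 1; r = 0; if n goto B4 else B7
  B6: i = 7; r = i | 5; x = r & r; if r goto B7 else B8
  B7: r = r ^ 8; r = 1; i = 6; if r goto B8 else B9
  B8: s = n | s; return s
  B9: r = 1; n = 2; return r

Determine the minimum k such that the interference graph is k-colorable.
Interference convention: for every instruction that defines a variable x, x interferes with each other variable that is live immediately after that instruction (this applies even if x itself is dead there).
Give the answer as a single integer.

def/use:
  B0 def {n,s,x} use ∅
  B1 def {s} use {s,x}
  B2 def {r,s} use {s}
  B3 def {n} use {n}
  B4 def {x} use ∅
  B5 def {n,r} use ∅
  B6 def {i,r,x} use ∅
  B7 def {i,r} use {r}
  B8 def {s} use {n,s}
  B9 def {n,r} use ∅

Backward fixpoint:
  B0: in=∅ out={n,s,x}
  B1: in={n,s,x} out={n,s}
  B2: in={n,s} out={n,s}
  B3: in={n,s} out={n,s}
  B4: in={n,s} out={n,s}
  B5: in={s} out={n,r,s}
  B6: in={n,s} out={n,r,s}
  B7: in={n,r,s} out={n,s}
  B8: in={n,s} out=∅
  B9: in=∅ out=∅

Conflict graph:
  i — {n,r,s}
  n — {i,r,s,x}
  r — {i,n,s,x}
  s — {i,n,r,x}
  x — {n,r,s}

Chromatic number:
  lower bound: {i,n,r,s} mutually conflict ⇒ χ ≥ 4
  4-colouring: R0={n}  R1={r}  R2={s}  R3={i,x}
  χ = 4

Answer: 4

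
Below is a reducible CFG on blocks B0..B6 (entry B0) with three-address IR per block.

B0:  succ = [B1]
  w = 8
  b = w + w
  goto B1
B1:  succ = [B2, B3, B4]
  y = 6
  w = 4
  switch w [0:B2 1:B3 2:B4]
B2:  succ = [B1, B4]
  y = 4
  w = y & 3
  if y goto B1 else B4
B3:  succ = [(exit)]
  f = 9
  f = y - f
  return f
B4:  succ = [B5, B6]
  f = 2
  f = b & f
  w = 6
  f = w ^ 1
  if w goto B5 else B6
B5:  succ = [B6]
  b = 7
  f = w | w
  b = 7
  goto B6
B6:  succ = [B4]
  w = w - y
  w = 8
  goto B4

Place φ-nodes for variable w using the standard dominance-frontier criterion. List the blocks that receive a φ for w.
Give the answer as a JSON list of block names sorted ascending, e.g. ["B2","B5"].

idom tree: B1←B0 B2←B1 B3←B1 B4←B1 B5←B4 B6←B4
Dom∩ at merges:
  B1: preds {B0,B2}: {B0} ∩ {B0,B1,B2} = {B0}; idom=B0
  B4: preds {B1,B2,B6}: {B0,B1} ∩ {B0,B1,B2} ∩ {B0,B1,B4,B6} = {B0,B1}; idom=B1
  B6: preds {B4,B5}: {B0,B1,B4} ∩ {B0,B1,B4,B5} = {B0,B1,B4}; idom=B4

DF walk-up:
  join B1 pred B0: · stop@B0
  join B1 pred B2: B2→B1 stop@B0
  join B4 pred B1: · stop@B1
  join B4 pred B2: B2 stop@B1
  join B4 pred B6: B6→B4 stop@B1
  join B6 pred B4: · stop@B4
  join B6 pred B5: B5 stop@B4
  DF(B0)=∅
  DF(B1)={B1}
  DF(B2)={B1,B4}
  DF(B3)=∅
  DF(B4)={B4}
  DF(B5)={B6}
  DF(B6)={B4}

φ for w: defs {B0,B1,B2,B4,B6}
  DF⁺ = {B1,B4}

Answer: ["B1", "B4"]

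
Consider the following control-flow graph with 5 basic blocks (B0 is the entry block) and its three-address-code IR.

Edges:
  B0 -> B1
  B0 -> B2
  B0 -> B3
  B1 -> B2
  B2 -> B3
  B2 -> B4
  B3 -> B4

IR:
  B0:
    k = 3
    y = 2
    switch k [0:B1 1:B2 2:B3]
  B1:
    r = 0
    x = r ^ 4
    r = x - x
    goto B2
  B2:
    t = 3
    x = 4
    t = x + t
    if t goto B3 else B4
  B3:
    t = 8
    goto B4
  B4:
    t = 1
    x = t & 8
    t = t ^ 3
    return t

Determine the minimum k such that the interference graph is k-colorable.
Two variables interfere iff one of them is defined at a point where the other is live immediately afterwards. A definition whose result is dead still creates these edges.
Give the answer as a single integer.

Block summaries:
  B0: def={k,y} ue=∅
  B1: def={r,x} ue=∅
  B2: def={t,x} ue=∅
  B3: def={t} ue=∅
  B4: def={t,x} ue=∅

Liveness:
  B0: in=∅ out=∅
  B1: in=∅ out=∅
  B2: in=∅ out=∅
  B3: in=∅ out=∅
  B4: in=∅ out=∅

Interference:
  k: {y}
  r: ∅
  t: {x}
  x: {t}
  y: {k}

Chromatic number:
  clique {k,y} ⇒ need ≥ 2
  2-colouring: R0={k,r,t}  R1={x,y}
  χ = 2

Answer: 2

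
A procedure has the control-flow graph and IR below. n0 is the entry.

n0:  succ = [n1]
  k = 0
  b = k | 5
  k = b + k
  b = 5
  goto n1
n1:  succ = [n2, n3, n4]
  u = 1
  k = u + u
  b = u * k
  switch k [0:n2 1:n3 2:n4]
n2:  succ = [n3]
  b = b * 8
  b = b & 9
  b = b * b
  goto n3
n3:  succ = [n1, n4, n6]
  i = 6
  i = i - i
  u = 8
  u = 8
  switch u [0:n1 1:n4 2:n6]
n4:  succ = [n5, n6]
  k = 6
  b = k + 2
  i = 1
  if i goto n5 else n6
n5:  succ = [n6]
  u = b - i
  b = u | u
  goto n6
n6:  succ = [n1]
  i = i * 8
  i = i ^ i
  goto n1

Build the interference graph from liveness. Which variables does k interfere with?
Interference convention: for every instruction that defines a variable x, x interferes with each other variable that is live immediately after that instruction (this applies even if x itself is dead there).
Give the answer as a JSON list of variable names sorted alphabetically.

Per-block:
  n0: {b,k} / ∅
  n1: {b,k,u} / ∅
  n2: {b} / {b}
  n3: {i,u} / ∅
  n4: {b,i,k} / ∅
  n5: {b,u} / {b,i}
  n6: {i} / {i}

Backward fixpoint:
  n0: in=∅ out=∅
  n1: in=∅ out={b}
  n2: in={b} out=∅
  n3: in=∅ out={i}
  n4: in=∅ out={b,i}
  n5: in={b,i} out={i}
  n6: in={i} out=∅

Conflict graph:
  b↔{i,k}
  i↔{b,u}
  k↔{b,u}
  u↔{i,k}

N(k) = ["b", "u"]

Answer: ["b", "u"]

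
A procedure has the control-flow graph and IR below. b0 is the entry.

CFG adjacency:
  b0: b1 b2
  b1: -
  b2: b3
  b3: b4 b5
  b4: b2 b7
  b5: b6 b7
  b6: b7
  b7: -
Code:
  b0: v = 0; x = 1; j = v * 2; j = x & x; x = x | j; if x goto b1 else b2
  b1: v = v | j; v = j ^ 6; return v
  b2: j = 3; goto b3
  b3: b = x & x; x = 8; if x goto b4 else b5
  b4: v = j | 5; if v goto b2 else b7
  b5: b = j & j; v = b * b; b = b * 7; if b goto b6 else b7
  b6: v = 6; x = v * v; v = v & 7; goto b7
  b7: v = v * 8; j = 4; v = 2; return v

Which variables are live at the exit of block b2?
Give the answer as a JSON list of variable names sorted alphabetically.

def/use:
  b0: def={j,v,x} ue=∅
  b1: def={v} ue={j,v}
  b2: def={j} ue=∅
  b3: def={b,x} ue={x}
  b4: def={v} ue={j}
  b5: def={b,v} ue={j}
  b6: def={v,x} ue=∅
  b7: def={j,v} ue={v}

Liveness:
  live b0: ∅→{j,v,x}
  live b1: {j,v}→∅
  live b2: {x}→{j,x}
  live b3: {j,x}→{j,x}
  live b4: {j,x}→{v,x}
  live b5: {j}→{v}
  live b6: ∅→{v}
  live b7: {v}→∅

live-out(b2) = ["j", "x"]

Answer: ["j", "x"]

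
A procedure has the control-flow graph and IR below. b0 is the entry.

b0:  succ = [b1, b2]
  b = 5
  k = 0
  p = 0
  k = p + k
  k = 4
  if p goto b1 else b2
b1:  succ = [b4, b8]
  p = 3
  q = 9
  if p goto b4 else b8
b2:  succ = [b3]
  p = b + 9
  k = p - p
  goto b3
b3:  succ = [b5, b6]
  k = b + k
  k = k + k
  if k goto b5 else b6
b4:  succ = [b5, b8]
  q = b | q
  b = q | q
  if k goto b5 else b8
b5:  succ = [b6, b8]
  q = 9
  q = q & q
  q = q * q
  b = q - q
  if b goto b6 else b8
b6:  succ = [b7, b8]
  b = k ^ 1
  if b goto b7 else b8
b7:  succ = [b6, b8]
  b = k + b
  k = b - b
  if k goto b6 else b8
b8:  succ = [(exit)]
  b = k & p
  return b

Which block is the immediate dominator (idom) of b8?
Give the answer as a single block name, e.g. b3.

idom tree: b1←b0 b2←b0 b3←b2 b4←b1 b5←b0 b6←b0 b7←b6 b8←b0
Dom∩ at merges:
  b5: preds {b3,b4}: {b0,b2,b3} ∩ {b0,b1,b4} = {b0}; idom=b0
  b6: preds {b3,b5,b7}: {b0,b2,b3} ∩ {b0,b5} ∩ {b0,b6,b7} = {b0}; idom=b0
  b8: preds {b1,b4,b5,b6,b7}: {b0,b1} ∩ {b0,b1,b4} ∩ {b0,b5} ∩ {b0,b6} ∩ {b0,b6,b7} = {b0}; idom=b0

idom(b8) = b0

Answer: b0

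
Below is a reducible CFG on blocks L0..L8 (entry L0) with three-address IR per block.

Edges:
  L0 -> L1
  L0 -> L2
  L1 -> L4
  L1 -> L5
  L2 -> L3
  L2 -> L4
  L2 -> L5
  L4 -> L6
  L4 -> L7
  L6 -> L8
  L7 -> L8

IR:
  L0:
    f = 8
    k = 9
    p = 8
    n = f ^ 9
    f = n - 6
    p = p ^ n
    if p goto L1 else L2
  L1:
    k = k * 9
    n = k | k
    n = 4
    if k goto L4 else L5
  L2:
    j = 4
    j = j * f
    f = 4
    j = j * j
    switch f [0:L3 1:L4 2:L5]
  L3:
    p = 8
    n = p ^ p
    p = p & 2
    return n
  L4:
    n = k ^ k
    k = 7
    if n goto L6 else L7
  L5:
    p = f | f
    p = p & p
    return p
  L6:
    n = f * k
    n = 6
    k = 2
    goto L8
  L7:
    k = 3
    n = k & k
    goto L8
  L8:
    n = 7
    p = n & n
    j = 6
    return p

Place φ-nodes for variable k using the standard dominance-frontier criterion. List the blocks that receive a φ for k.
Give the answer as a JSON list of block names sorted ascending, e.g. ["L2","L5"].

idom tree: L1←L0 L2←L0 L3←L2 L4←L0 L5←L0 L6←L4 L7←L4 L8←L4
Dom at joins:
  L4: preds {L1,L2}: {L0,L1} ∩ {L0,L2} = {L0}; idom=L0
  L5: preds {L1,L2}: {L0,L1} ∩ {L0,L2} = {L0}; idom=L0
  L8: preds {L6,L7}: {L0,L4,L6} ∩ {L0,L4,L7} = {L0,L4}; idom=L4

DF derivation:
  L4←L1: walk L1 to L0
  L4←L2: walk L2 to L0
  L5←L1: walk L1 to L0
  L5←L2: walk L2 to L0
  L8←L6: walk L6 to L4
  L8←L7: walk L7 to L4
  DF(L0)=∅
  DF(L1)={L4,L5}
  DF(L2)={L4,L5}
  DF(L3)=∅
  DF(L4)=∅
  DF(L5)=∅
  DF(L6)={L8}
  DF(L7)={L8}
  DF(L8)=∅

φ for k: defs {L0,L1,L4,L6,L7}
  DF⁺ = {L4,L5,L8}

Answer: ["L4", "L5", "L8"]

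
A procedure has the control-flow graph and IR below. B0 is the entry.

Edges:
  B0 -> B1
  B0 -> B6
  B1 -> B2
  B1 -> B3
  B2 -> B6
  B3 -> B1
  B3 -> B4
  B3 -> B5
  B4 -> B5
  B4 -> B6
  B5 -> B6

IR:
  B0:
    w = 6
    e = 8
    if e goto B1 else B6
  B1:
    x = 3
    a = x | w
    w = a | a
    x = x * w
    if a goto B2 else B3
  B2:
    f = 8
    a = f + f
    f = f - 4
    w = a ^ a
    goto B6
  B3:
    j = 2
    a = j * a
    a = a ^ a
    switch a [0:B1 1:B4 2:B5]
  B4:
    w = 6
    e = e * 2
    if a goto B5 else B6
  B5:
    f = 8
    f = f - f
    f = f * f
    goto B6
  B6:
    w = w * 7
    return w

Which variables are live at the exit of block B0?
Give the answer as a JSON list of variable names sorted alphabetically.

Answer: ["e", "w"]

Derivation:
def/use:
  B0: {e,w} / ∅
  B1: {a,w,x} / {w}
  B2: {a,f,w} / ∅
  B3: {a,j} / {a}
  B4: {e,w} / {a,e}
  B5: {f} / ∅
  B6: {w} / {w}

Liveness:
  B0: in=∅ out={e,w}
  B1: in={e,w} out={a,e,w}
  B2: in=∅ out={w}
  B3: in={a,e,w} out={a,e,w}
  B4: in={a,e} out={w}
  B5: in={w} out={w}
  B6: in={w} out=∅

live-out(B0) = ["e", "w"]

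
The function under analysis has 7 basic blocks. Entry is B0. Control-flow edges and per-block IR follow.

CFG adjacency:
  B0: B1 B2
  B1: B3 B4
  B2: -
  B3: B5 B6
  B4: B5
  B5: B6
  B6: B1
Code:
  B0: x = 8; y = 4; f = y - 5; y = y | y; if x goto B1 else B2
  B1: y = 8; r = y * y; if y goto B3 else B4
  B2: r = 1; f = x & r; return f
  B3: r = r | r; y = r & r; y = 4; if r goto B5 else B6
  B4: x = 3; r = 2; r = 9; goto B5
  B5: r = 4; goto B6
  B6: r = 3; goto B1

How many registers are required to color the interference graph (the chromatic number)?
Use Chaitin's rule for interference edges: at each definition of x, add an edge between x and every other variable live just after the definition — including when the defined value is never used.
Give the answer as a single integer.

def/use:
  B0: def={f,x,y} ue=∅
  B1: def={r,y} ue=∅
  B2: def={f,r} ue={x}
  B3: def={r,y} ue={r}
  B4: def={r,x} ue=∅
  B5: def={r} ue=∅
  B6: def={r} ue=∅

Liveness:
  B0: in=∅ out={x}
  B1: in=∅ out={r}
  B2: in={x} out=∅
  B3: in={r} out=∅
  B4: in=∅ out=∅
  B5: in=∅ out=∅
  B6: in=∅ out=∅

Interfere edges:
  f — {x,y}
  r — {x,y}
  x — {f,r,y}
  y — {f,r,x}

Chromatic number:
  clique {f,x,y} ⇒ need ≥ 3
  assign f→R2 r→R2 x→R0 y→R1 — no edge inside a register ⇒ χ ≤ 3
  χ = 3

Answer: 3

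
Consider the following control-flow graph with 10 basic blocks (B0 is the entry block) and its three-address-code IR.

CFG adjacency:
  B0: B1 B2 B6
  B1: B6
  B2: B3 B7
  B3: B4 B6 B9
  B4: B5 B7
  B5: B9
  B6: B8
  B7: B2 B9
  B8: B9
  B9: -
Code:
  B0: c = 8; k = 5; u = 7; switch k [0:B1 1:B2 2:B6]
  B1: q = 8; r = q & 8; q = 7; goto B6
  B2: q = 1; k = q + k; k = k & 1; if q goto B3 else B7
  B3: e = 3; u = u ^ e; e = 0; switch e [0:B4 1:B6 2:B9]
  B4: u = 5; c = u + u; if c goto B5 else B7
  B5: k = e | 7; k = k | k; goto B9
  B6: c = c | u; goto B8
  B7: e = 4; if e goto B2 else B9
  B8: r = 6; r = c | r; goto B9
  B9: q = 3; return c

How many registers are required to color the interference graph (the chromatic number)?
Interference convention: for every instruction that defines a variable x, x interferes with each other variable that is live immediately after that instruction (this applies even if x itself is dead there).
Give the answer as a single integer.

Answer: 4

Derivation:
def/use:
  B0: {c,k,u} / ∅
  B1: {q,r} / ∅
  B2: {k,q} / {k}
  B3: {e,u} / {u}
  B4: {c,u} / ∅
  B5: {k} / {e}
  B6: {c} / {c,u}
  B7: {e} / ∅
  B8: {r} / {c}
  B9: {q} / {c}

Liveness:
  live B0: ∅→{c,k,u}
  live B1: {c,u}→{c,u}
  live B2: {c,k,u}→{c,k,u}
  live B3: {c,k,u}→{c,e,k,u}
  live B4: {e,k}→{c,e,k,u}
  live B5: {c,e}→{c}
  live B6: {c,u}→{c}
  live B7: {c,k,u}→{c,k,u}
  live B8: {c}→{c}
  live B9: {c}→∅

Interfere edges:
  c: {e,k,q,r,u}
  e: {c,k,u}
  k: {c,e,q,u}
  q: {c,k,u}
  r: {c,u}
  u: {c,e,k,q,r}

Colouring:
  {c,e,k,u} pairwise interfere (4-clique) ⇒ χ ≥ 4
  assign c→R0 e→R3 k→R2 q→R3 r→R2 u→R1 — no edge inside a register ⇒ χ ≤ 4
  χ = 4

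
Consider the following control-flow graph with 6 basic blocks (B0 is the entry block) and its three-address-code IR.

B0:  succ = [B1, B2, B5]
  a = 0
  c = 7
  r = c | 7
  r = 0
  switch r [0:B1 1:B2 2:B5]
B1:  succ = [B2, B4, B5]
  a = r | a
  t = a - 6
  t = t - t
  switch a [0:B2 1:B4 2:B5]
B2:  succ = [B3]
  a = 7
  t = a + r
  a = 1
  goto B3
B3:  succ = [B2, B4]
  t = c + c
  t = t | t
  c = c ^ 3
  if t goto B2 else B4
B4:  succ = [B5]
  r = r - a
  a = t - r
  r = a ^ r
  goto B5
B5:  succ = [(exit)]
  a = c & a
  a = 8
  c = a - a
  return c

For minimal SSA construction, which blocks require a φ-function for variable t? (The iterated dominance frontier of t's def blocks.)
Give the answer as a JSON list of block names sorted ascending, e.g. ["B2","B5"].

Answer: ["B2", "B4", "B5"]

Working:
idom tree: B1←B0 B2←B0 B3←B2 B4←B0 B5←B0
Dom∩ at merges:
  B2: preds {B0,B1,B3}: {B0} ∩ {B0,B1} ∩ {B0,B2,B3} = {B0}; idom=B0
  B4: preds {B1,B3}: {B0,B1} ∩ {B0,B2,B3} = {B0}; idom=B0
  B5: preds {B0,B1,B4}: {B0} ∩ {B0,B1} ∩ {B0,B4} = {B0}; idom=B0

Frontier:
  B2←B0: walk · to B0
  B2←B1: walk B1 to B0
  B2←B3: walk B3→B2 to B0
  B4←B1: walk B1 to B0
  B4←B3: walk B3→B2 to B0
  B5←B0: walk · to B0
  B5←B1: walk B1 to B0
  B5←B4: walk B4 to B0
  B0: DF=∅
  B1: DF={B2,B4,B5}
  B2: DF={B2,B4}
  B3: DF={B2,B4}
  B4: DF={B5}
  B5: DF=∅

φ for t: defs {B1,B2,B3}
  DF⁺ = {B2,B4,B5}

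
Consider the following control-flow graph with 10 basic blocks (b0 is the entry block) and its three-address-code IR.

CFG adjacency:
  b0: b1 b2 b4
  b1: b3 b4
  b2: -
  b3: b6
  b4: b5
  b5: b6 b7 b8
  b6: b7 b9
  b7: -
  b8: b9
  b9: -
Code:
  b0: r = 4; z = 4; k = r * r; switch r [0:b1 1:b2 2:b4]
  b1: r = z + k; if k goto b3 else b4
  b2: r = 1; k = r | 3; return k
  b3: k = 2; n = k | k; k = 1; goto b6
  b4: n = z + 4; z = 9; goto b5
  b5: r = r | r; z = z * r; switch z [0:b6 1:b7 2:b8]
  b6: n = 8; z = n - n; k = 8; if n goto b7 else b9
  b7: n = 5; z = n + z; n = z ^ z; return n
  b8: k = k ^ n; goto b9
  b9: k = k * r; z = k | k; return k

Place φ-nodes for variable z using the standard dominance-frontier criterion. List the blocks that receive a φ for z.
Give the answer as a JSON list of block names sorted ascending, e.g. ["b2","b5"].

idom tree: b1←b0 b2←b0 b3←b1 b4←b0 b5←b4 b6←b0 b7←b0 b8←b5 b9←b0
Join-block Dom:
  b4: preds {b0,b1}: {b0} ∩ {b0,b1} = {b0}; idom=b0
  b6: preds {b3,b5}: {b0,b1,b3} ∩ {b0,b4,b5} = {b0}; idom=b0
  b7: preds {b5,b6}: {b0,b4,b5} ∩ {b0,b6} = {b0}; idom=b0
  b9: preds {b6,b8}: {b0,b6} ∩ {b0,b4,b5,b8} = {b0}; idom=b0

Frontier:
  b4←b0: walk · to b0
  b4←b1: walk b1 to b0
  b6←b3: walk b3→b1 to b0
  b6←b5: walk b5→b4 to b0
  b7←b5: walk b5→b4 to b0
  b7←b6: walk b6 to b0
  b9←b6: walk b6 to b0
  b9←b8: walk b8→b5→b4 to b0
  DF(b0)=∅
  DF(b1)={b4,b6}
  DF(b2)=∅
  DF(b3)={b6}
  DF(b4)={b6,b7,b9}
  DF(b5)={b6,b7,b9}
  DF(b6)={b7,b9}
  DF(b7)=∅
  DF(b8)={b9}
  DF(b9)=∅

φ for z: defs {b0,b4,b5,b6,b7,b9}
  DF⁺ = {b6,b7,b9}

Answer: ["b6", "b7", "b9"]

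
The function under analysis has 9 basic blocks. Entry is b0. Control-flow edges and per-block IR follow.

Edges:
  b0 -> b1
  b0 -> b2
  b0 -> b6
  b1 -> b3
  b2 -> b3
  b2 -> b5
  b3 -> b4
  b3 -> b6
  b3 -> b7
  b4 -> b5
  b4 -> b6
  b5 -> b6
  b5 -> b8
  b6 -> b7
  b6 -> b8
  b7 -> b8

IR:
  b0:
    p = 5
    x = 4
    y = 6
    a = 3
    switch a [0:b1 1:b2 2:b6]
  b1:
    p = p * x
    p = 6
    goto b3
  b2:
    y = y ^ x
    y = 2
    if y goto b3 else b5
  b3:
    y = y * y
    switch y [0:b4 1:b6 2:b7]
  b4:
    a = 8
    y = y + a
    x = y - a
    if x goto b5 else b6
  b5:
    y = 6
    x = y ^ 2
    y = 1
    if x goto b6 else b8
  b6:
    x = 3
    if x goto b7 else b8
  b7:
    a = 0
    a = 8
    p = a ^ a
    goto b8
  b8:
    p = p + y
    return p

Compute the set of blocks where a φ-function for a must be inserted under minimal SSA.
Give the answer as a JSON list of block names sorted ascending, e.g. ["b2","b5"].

idom tree: b1←b0 b2←b0 b3←b0 b4←b3 b5←b0 b6←b0 b7←b0 b8←b0
Dom at joins:
  b3: preds {b1,b2}: {b0,b1} ∩ {b0,b2} = {b0}; idom=b0
  b5: preds {b2,b4}: {b0,b2} ∩ {b0,b3,b4} = {b0}; idom=b0
  b6: preds {b0,b3,b4,b5}: {b0} ∩ {b0,b3} ∩ {b0,b3,b4} ∩ {b0,b5} = {b0}; idom=b0
  b7: preds {b3,b6}: {b0,b3} ∩ {b0,b6} = {b0}; idom=b0
  b8: preds {b5,b6,b7}: {b0,b5} ∩ {b0,b6} ∩ {b0,b7} = {b0}; idom=b0

DF derivation:
  b3←b1: walk b1 to b0
  b3←b2: walk b2 to b0
  b5←b2: walk b2 to b0
  b5←b4: walk b4→b3 to b0
  b6←b0: walk · to b0
  b6←b3: walk b3 to b0
  b6←b4: walk b4→b3 to b0
  b6←b5: walk b5 to b0
  b7←b3: walk b3 to b0
  b7←b6: walk b6 to b0
  b8←b5: walk b5 to b0
  b8←b6: walk b6 to b0
  b8←b7: walk b7 to b0
  DF(b0)=∅
  DF(b1)={b3}
  DF(b2)={b3,b5}
  DF(b3)={b5,b6,b7}
  DF(b4)={b5,b6}
  DF(b5)={b6,b8}
  DF(b6)={b7,b8}
  DF(b7)={b8}
  DF(b8)=∅

φ for a: defs {b0,b4,b7}
  DF⁺ = {b5,b6,b7,b8}

Answer: ["b5", "b6", "b7", "b8"]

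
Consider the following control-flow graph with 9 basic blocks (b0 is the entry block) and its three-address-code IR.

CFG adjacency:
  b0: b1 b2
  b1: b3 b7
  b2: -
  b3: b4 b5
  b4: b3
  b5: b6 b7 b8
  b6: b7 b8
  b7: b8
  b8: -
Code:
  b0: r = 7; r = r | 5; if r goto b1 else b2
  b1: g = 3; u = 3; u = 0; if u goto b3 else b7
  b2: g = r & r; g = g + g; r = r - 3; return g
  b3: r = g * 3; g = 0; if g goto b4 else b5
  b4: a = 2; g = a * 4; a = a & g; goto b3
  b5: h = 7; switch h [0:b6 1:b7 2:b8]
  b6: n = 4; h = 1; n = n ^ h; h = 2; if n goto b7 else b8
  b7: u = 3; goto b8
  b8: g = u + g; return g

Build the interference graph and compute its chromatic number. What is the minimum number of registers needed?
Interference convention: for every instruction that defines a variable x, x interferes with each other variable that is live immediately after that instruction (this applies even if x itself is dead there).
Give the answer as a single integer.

Answer: 4

Working:
def/use:
  b0: def={r} ue=∅
  b1: def={g,u} ue=∅
  b2: def={g,r} ue={r}
  b3: def={g,r} ue={g}
  b4: def={a,g} ue=∅
  b5: def={h} ue=∅
  b6: def={h,n} ue=∅
  b7: def={u} ue=∅
  b8: def={g} ue={g,u}

Liveness:
  b0: in=∅ out={r}
  b1: in=∅ out={g,u}
  b2: in={r} out=∅
  b3: in={g,u} out={g,u}
  b4: in={u} out={g,u}
  b5: in={g,u} out={g,u}
  b6: in={g,u} out={g,u}
  b7: in={g} out={g,u}
  b8: in={g,u} out=∅

Conflict graph:
  a↔{g,u}
  g↔{a,h,n,r,u}
  h↔{g,n,u}
  n↔{g,h,u}
  r↔{g,u}
  u↔{a,g,h,n,r}

Registers:
  {g,h,n,u} pairwise interfere (4-clique) ⇒ χ ≥ 4
  4-colouring: R0={g}  R1={u}  R2={a,h,r}  R3={n}
  χ = 4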